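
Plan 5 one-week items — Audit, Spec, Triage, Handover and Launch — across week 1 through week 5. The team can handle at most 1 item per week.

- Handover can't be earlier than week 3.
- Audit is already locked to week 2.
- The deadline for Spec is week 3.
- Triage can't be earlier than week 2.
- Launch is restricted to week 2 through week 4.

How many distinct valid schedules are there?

4

Enumerating: Launch=week 4; Audit=week 2; Triage=week 5; Handover=week 3; Spec=week 1 | Audit in week 2, Handover in week 4, Launch in week 3, Spec in week 1, Triage in week 5 | Handover=week 5, Spec=week 1, Launch=week 3, Triage=week 4, Audit=week 2 | Handover -> week 5, Spec -> week 1, Launch -> week 4, Triage -> week 3, Audit -> week 2.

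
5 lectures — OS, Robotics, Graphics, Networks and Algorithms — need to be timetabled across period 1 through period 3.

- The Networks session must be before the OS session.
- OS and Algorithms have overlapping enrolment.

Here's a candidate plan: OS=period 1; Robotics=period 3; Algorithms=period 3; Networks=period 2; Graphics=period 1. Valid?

The Networks session must be before the OS session — violated.
OS and Algorithms have overlapping enrolment — holds.

No — it violates: The Networks session must be before the OS session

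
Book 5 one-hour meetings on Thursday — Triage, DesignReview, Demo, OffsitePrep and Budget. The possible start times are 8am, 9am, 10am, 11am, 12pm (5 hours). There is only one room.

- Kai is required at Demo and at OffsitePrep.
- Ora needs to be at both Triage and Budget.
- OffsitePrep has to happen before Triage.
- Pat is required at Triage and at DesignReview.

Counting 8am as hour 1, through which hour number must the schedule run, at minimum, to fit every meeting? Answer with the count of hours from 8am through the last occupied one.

The precedence chain requires at least 2 distinct hours.
With at most 1 per hour and 5 meetings, at least 5 hours are needed.
5 works (last occupied hour: 12pm): for example DesignReview=10am; Demo=11am; Budget=12pm; Triage=9am; OffsitePrep=8am.

5 hours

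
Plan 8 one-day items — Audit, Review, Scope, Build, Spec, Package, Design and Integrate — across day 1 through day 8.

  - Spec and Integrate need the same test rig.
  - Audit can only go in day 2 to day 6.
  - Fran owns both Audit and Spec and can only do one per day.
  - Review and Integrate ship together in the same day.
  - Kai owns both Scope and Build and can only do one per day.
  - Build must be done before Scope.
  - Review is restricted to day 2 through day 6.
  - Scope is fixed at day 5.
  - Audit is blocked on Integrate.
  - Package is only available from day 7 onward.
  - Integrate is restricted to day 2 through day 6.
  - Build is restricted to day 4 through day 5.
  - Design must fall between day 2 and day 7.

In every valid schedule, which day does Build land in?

Build's window is day 4–day 5.
Scope is fixed at day 5, and Build can't share a day with Scope.
So Build must be day 4.

day 4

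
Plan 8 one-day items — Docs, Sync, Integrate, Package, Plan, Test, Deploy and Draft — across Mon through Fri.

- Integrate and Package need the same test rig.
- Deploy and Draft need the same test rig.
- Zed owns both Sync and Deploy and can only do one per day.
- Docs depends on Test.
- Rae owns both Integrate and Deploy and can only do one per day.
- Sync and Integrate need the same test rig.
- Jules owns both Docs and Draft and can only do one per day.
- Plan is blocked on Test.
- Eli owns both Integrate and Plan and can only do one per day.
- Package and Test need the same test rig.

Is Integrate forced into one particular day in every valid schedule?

No

Integrate can be Mon (e.g. Test=Mon, Docs=Tue, Sync=Tue, Plan=Tue, Deploy=Wed, Package=Tue, Draft=Mon, Integrate=Mon) or Tue (e.g. Sync=Mon, Draft=Mon, Docs=Tue, Plan=Wed, Deploy=Wed, Test=Mon, Integrate=Tue, Package=Wed).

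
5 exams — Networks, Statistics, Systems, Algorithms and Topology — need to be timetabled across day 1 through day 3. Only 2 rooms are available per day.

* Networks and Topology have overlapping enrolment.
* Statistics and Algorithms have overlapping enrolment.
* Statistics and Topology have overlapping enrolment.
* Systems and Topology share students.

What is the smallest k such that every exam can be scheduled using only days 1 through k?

With at most 2 per day and 5 exams, at least 3 days are needed.
3 works (last occupied day: day 3): for example Topology=day 3; Algorithms=day 2; Statistics=day 1; Networks=day 1; Systems=day 2.

3 days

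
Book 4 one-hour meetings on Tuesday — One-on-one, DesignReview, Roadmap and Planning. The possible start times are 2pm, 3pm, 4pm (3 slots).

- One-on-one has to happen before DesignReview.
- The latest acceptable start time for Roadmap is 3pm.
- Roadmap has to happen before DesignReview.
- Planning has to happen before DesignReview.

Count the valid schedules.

9

Splitting on One-on-one: it can be 2pm (5), 3pm (4). Listing each branch's schedules as (DesignReview, Roadmap, Planning):
One-on-one=2pm: (3pm,2pm,2pm) (4pm,2pm,2pm) (4pm,2pm,3pm) (4pm,3pm,2pm) (4pm,3pm,3pm) — 5.
One-on-one=3pm: (4pm,2pm,2pm) (4pm,2pm,3pm) (4pm,3pm,2pm) (4pm,3pm,3pm) — 4.
Summing: 5 + 4 = 9.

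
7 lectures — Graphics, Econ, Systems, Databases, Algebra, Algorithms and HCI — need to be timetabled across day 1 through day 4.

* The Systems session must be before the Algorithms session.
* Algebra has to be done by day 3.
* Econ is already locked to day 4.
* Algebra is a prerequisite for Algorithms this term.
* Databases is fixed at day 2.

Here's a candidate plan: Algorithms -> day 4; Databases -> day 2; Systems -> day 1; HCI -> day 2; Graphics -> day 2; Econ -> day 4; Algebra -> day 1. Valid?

Algebra has to be done by day 3 — holds.
The Systems session must be before the Algorithms session — holds.
Databases is fixed at day 2 — holds.
Algebra is a prerequisite for Algorithms this term — holds.
Econ is already locked to day 4 — holds.

Yes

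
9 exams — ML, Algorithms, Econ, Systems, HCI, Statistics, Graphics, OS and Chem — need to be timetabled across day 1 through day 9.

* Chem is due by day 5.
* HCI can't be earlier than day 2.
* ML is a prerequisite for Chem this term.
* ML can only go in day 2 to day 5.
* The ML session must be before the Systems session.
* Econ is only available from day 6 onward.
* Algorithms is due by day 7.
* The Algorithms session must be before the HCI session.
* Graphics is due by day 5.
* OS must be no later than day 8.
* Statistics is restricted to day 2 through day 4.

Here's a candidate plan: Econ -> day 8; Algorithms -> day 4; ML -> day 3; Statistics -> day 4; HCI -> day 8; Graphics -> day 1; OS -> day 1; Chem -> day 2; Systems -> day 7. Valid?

Graphics is due by day 5 — holds.
The Algorithms session must be before the HCI session — holds.
ML is a prerequisite for Chem this term — violated.
ML can only go in day 2 to day 5 — holds.
OS must be no later than day 8 — holds.
Statistics is restricted to day 2 through day 4 — holds.
Algorithms is due by day 7 — holds.
Econ is only available from day 6 onward — holds.
The ML session must be before the Systems session — holds.
HCI can't be earlier than day 2 — holds.
Chem is due by day 5 — holds.

No — it violates: ML is a prerequisite for Chem this term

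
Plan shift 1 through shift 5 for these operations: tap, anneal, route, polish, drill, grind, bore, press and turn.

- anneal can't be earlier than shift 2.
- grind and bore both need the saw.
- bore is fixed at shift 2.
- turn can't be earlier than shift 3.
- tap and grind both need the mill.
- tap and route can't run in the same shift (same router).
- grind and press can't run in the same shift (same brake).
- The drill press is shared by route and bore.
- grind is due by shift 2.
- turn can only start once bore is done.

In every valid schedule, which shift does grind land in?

shift 1

grind's window is shift 1–shift 2.
bore is fixed at shift 2, and grind can't share a shift with bore.
So grind must be shift 1.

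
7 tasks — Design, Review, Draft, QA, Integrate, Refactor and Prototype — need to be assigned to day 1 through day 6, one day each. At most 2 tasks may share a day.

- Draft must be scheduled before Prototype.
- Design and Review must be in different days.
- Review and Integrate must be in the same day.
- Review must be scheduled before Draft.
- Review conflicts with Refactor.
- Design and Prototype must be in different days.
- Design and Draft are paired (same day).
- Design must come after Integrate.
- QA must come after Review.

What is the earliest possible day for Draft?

Precedence pushes Draft to at least day 2; downstream work caps Draft at day 5.
Draft at day 2 is achievable: Draft in day 2, Review in day 1, Design in day 2, QA in day 3, Prototype in day 3, Integrate in day 1, Refactor in day 4.

day 2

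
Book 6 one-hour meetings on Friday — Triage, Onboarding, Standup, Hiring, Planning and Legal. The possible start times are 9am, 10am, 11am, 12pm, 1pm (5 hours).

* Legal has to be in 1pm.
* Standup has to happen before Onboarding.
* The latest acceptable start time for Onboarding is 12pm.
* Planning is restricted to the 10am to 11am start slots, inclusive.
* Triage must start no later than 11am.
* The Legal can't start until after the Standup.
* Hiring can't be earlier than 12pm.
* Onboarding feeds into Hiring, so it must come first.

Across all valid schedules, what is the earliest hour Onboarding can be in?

10am

Precedence pushes Onboarding to at least 10am; Onboarding's own window allows nothing later than 12pm.
Onboarding at 10am is achievable: Triage=9am; Hiring=12pm; Legal=1pm; Standup=9am; Onboarding=10am; Planning=10am.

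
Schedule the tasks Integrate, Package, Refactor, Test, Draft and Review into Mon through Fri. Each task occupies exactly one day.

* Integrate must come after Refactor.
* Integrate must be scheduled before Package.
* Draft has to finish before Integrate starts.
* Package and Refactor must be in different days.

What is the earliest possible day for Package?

Precedence pushes Package to at least Wed.
Package at Wed is achievable: Package=Wed, Review=Mon, Integrate=Tue, Draft=Mon, Test=Mon, Refactor=Mon.

Wed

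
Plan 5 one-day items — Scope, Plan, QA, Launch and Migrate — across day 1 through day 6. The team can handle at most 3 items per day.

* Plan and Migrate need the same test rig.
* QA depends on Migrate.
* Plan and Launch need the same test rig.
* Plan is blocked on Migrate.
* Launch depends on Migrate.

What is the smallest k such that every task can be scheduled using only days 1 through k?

The precedence chain requires at least 2 distinct days.
With at most 3 per day and 5 tasks, at least 2 days are needed.
Could 2 days be enough, i.e. nothing placed later than day 2? No: Plan must come after Migrate (at day 1 or later) → {day 2}; Migrate must come before Plan (at day 2 or earlier) → {day 1}; Launch must come after Migrate (at day 1 or later) → {day 2}; Launch can't share with Plan (day 2) → nothing is left.
So 2 days is not enough.
3 works (last occupied day: day 3): for example Plan in day 2, Migrate in day 1, Scope in day 1, QA in day 2, Launch in day 3.

3 days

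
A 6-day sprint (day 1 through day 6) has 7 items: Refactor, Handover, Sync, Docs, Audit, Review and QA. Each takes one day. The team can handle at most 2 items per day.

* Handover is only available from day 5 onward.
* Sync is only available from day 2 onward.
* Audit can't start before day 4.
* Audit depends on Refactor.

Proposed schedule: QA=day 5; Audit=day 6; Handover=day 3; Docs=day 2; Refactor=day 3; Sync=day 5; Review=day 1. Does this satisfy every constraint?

Handover is only available from day 5 onward — violated.
Audit can't start before day 4 — holds.
Audit depends on Refactor — holds.
Sync is only available from day 2 onward — holds.
The team can handle at most 2 items per day — holds.

No. Handover is only available from day 5 onward is not satisfied.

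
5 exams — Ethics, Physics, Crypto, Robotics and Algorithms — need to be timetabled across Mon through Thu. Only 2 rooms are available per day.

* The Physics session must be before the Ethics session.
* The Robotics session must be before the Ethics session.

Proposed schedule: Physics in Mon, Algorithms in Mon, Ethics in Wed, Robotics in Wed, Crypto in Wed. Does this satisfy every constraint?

Invalid. Only 2 rooms are available per day.

Only 2 rooms are available per day — violated.
The Physics session must be before the Ethics session — holds.
The Robotics session must be before the Ethics session — violated.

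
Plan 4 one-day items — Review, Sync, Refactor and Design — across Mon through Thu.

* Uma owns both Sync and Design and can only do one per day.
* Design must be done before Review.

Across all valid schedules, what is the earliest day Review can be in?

Tue

Precedence pushes Review to at least Tue.
Review at Tue is achievable: Sync -> Tue; Refactor -> Mon; Design -> Mon; Review -> Tue.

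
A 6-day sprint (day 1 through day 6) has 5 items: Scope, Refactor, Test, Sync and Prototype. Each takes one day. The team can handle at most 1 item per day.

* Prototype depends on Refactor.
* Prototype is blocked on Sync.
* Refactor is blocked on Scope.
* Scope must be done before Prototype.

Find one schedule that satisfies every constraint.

Refactor in day 2; Test in day 5; Sync in day 3; Prototype in day 4; Scope in day 1

Checking: Scope(day 1) before Prototype(day 4); Sync(day 3) before Prototype(day 4); Scope(day 1) before Refactor(day 2); Refactor(day 2) before Prototype(day 4); max 1 per day (cap 1).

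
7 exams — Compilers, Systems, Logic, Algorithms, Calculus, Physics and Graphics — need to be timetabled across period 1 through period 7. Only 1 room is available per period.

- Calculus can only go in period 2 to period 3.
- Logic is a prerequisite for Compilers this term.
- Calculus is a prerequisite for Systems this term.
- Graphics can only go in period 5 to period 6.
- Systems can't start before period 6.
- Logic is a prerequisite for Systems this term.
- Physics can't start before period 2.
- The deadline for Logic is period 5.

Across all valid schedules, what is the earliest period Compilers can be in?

period 2

Precedence pushes Compilers to at least period 2.
Compilers at period 2 is achievable: Calculus -> period 3, Algorithms -> period 7, Systems -> period 6, Physics -> period 4, Graphics -> period 5, Logic -> period 1, Compilers -> period 2.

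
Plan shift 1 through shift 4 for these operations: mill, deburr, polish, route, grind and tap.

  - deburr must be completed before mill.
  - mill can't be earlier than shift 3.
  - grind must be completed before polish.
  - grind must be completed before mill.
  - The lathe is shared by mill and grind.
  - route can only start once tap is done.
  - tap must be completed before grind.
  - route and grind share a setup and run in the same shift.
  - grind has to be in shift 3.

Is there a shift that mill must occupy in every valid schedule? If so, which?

shift 4

mill's window is shift 3–shift 4.
grind is fixed at shift 3, and mill can't share a shift with grind.
So mill must be shift 4.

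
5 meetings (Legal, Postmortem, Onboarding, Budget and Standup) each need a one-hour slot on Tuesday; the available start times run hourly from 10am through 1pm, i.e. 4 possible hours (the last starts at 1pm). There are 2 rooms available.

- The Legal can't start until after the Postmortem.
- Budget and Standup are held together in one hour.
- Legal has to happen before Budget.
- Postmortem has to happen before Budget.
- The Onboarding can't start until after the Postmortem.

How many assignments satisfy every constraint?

7

Splitting on Legal: it can be 11am (4), 12pm (3). Listing each branch's schedules as (Postmortem, Onboarding, Budget, Standup):
Legal=11am: (10am,11am,12pm,12pm) (10am,11am,1pm,1pm) (10am,12pm,1pm,1pm) (10am,1pm,12pm,12pm) — 4.
Legal=12pm: (10am,11am,1pm,1pm) (10am,12pm,1pm,1pm) (11am,12pm,1pm,1pm) — 3.
Summing: 4 + 3 = 7.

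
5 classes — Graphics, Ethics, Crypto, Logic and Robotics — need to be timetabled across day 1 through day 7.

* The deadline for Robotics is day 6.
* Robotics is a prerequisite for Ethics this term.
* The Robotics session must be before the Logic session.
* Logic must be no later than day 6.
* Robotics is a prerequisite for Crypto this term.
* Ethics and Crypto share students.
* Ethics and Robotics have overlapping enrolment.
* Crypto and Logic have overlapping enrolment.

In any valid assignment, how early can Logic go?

day 2

Precedence pushes Logic to at least day 2; Logic's own window allows nothing later than day 6.
Logic at day 2 is achievable: Logic=day 2, Robotics=day 1, Crypto=day 3, Graphics=day 1, Ethics=day 2.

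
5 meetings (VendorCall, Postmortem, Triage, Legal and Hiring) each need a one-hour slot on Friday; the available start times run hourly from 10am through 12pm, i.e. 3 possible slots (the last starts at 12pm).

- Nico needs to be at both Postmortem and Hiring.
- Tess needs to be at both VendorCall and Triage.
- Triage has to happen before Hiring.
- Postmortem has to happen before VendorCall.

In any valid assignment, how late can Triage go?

Downstream work caps Triage at 11am.
Triage at 11am is achievable: Postmortem -> 10am; VendorCall -> 12pm; Triage -> 11am; Legal -> 10am; Hiring -> 12pm.

11am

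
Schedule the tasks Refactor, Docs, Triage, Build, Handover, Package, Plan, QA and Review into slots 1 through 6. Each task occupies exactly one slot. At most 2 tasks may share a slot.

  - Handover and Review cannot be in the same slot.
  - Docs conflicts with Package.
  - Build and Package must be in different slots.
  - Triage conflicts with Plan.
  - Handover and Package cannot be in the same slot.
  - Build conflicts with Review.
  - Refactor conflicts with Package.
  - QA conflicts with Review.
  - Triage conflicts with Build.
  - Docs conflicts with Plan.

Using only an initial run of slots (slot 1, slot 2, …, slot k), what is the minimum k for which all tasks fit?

5 slots

With at most 2 per slot and 9 tasks, at least 5 slots are needed.
5 works (last occupied slot: 5): for example Docs in 1; Plan in 3; Refactor in 1; Build in 3; Package in 4; Handover in 2; QA in 4; Triage in 2; Review in 5.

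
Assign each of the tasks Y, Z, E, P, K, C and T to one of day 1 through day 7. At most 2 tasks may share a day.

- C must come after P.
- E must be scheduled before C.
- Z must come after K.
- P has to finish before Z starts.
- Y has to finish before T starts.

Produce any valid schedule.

P=day 1; Y=day 3; E=day 2; K=day 1; C=day 3; T=day 4; Z=day 2

Checking: P(day 1) before Z(day 2); K(day 1) before Z(day 2); Y(day 3) before T(day 4); P(day 1) before C(day 3); E(day 2) before C(day 3); max 2 per day (cap 2).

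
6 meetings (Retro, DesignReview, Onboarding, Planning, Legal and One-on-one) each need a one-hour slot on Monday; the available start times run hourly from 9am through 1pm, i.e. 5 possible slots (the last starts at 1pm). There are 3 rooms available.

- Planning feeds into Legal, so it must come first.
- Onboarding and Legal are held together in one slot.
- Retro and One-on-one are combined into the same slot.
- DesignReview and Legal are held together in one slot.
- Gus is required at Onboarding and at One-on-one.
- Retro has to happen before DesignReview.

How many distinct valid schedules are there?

Splitting on Retro: it can be 9am (10), 10am (9), 11am (7), 12pm (4). Listing each branch's schedules as (DesignReview, Onboarding, Planning, Legal, One-on-one):
Retro=9am: (10am,10am,9am,10am,9am) (11am,11am,9am,11am,9am) (11am,11am,10am,11am,9am) (12pm,12pm,9am,12pm,9am) (12pm,12pm,10am,12pm,9am) (12pm,12pm,11am,12pm,9am) (1pm,1pm,9am,1pm,9am) (1pm,1pm,10am,1pm,9am) (1pm,1pm,11am,1pm,9am) (1pm,1pm,12pm,1pm,9am) — 10.
Retro=10am: (11am,11am,9am,11am,10am) (11am,11am,10am,11am,10am) (12pm,12pm,9am,12pm,10am) (12pm,12pm,10am,12pm,10am) (12pm,12pm,11am,12pm,10am) (1pm,1pm,9am,1pm,10am) (1pm,1pm,10am,1pm,10am) (1pm,1pm,11am,1pm,10am) (1pm,1pm,12pm,1pm,10am) — 9.
Retro=11am: (12pm,12pm,9am,12pm,11am) (12pm,12pm,10am,12pm,11am) (12pm,12pm,11am,12pm,11am) (1pm,1pm,9am,1pm,11am) (1pm,1pm,10am,1pm,11am) (1pm,1pm,11am,1pm,11am) (1pm,1pm,12pm,1pm,11am) — 7.
Retro=12pm: (1pm,1pm,9am,1pm,12pm) (1pm,1pm,10am,1pm,12pm) (1pm,1pm,11am,1pm,12pm) (1pm,1pm,12pm,1pm,12pm) — 4.
Summing: 10 + 9 + 7 + 4 = 30.

30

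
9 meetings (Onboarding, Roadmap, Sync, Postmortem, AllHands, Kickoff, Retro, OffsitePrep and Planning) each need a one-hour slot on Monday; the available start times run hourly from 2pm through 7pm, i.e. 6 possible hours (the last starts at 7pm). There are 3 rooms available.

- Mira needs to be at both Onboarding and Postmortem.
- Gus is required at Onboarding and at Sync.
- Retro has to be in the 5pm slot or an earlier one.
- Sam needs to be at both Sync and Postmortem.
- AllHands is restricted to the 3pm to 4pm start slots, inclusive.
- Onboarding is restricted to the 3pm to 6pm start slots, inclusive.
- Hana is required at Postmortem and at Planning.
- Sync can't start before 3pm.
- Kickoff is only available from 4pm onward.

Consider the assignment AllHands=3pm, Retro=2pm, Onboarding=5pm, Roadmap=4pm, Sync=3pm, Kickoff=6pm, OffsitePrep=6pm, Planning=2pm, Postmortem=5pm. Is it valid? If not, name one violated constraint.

Retro has to be in the 5pm slot or an earlier one — holds.
Onboarding is restricted to the 3pm to 6pm start slots, inclusive — holds.
Kickoff is only available from 4pm onward — holds.
Hana is required at Postmortem and at Planning — holds.
Sync can't start before 3pm — holds.
Gus is required at Onboarding and at Sync — holds.
Sam needs to be at both Sync and Postmortem — holds.
There are 3 rooms available — holds.
Mira needs to be at both Onboarding and Postmortem — violated.
AllHands is restricted to the 3pm to 4pm start slots, inclusive — holds.

No. Mira needs to be at both Onboarding and Postmortem is not satisfied.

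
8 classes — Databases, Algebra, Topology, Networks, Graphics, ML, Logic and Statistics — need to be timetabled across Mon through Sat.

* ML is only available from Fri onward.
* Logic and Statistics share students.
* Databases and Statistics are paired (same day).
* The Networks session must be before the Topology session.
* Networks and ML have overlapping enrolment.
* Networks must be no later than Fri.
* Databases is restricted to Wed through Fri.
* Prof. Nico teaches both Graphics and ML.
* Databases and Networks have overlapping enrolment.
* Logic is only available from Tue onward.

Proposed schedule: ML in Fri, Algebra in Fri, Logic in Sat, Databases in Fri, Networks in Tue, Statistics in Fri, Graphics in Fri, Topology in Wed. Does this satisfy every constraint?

ML is only available from Fri onward — holds.
Databases and Statistics are paired (same day) — holds.
Logic and Statistics share students — holds.
Databases is restricted to Wed through Fri — holds.
Databases and Networks have overlapping enrolment — holds.
Logic is only available from Tue onward — holds.
Networks and ML have overlapping enrolment — holds.
Networks must be no later than Fri — holds.
The Networks session must be before the Topology session — holds.
Prof. Nico teaches both Graphics and ML — violated.

Invalid. Prof. Nico teaches both Graphics and ML.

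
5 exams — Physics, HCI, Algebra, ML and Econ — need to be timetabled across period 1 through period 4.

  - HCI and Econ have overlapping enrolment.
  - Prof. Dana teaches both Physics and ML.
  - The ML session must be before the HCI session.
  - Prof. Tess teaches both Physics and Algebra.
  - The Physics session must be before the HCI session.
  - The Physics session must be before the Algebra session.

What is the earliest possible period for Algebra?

Precedence pushes Algebra to at least period 2.
Algebra at period 2 is achievable: Algebra in period 2; ML in period 2; Econ in period 1; Physics in period 1; HCI in period 3.

period 2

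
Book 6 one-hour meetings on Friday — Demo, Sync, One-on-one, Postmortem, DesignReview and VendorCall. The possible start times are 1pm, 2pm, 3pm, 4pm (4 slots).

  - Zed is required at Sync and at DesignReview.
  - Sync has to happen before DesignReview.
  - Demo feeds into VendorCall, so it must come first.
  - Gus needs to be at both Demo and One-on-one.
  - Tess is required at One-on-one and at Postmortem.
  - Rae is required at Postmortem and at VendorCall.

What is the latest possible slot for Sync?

Downstream work caps Sync at 3pm.
Sync at 3pm is achievable: DesignReview=4pm; Sync=3pm; One-on-one=2pm; VendorCall=2pm; Postmortem=1pm; Demo=1pm.

3pm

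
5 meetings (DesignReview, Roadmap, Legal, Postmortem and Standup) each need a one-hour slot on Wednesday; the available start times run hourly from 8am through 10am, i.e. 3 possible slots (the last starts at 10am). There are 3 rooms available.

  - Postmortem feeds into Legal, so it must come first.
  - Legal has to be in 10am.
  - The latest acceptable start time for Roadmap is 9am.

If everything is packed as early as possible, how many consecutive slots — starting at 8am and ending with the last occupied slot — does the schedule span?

The precedence chain requires at least 2 distinct slots.
With at most 3 per slot and 5 meetings, at least 2 slots are needed.
Legal can't be placed before 10am — that is slot 3 counting from 8am — so the schedule must run through at least 3 slots.
3 works (last occupied slot: 10am): for example Legal -> 10am, Standup -> 9am, DesignReview -> 8am, Postmortem -> 8am, Roadmap -> 8am.

3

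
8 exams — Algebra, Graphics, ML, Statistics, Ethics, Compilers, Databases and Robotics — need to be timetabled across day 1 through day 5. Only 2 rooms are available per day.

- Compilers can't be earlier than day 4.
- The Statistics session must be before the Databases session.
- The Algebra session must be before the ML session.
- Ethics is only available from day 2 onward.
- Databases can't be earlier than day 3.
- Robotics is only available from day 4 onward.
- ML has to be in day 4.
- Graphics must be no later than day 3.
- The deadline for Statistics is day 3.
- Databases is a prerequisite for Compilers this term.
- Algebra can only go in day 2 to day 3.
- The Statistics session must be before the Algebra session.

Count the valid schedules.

56

Splitting on Algebra: it can be day 2 (26), day 3 (30). Listing each branch's schedules as (Graphics, ML, Statistics, Ethics, Compilers, Databases, Robotics) by day number:
Algebra=day 2: (1,4,1,2,4,3,5) (1,4,1,2,5,3,4) (1,4,1,2,5,3,5) (1,4,1,2,5,4,5) (1,4,1,3,4,3,5) (1,4,1,3,5,3,4) (1,4,1,3,5,3,5) (1,4,1,3,5,4,5) (1,4,1,4,5,3,5) (1,4,1,5,4,3,5) (1,4,1,5,5,3,4) (2,4,1,3,4,3,5) (2,4,1,3,5,3,4) (2,4,1,3,5,3,5) (2,4,1,3,5,4,5) (2,4,1,4,5,3,5) (2,4,1,5,4,3,5) (2,4,1,5,5,3,4) (3,4,1,2,4,3,5) (3,4,1,2,5,3,4) (3,4,1,2,5,3,5) (3,4,1,2,5,4,5) (3,4,1,3,5,4,5) (3,4,1,4,5,3,5) (3,4,1,5,4,3,5) (3,4,1,5,5,3,4) — 26.
Algebra=day 3: (1,4,1,2,4,3,5) (1,4,1,2,5,3,4) (1,4,1,2,5,3,5) (1,4,1,2,5,4,5) (1,4,1,3,5,4,5) (1,4,1,4,5,3,5) (1,4,1,5,4,3,5) (1,4,1,5,5,3,4) (1,4,2,2,4,3,5) (1,4,2,2,5,3,4) (1,4,2,2,5,3,5) (1,4,2,2,5,4,5) (1,4,2,3,5,4,5) (1,4,2,4,5,3,5) (1,4,2,5,4,3,5) (1,4,2,5,5,3,4) (2,4,1,2,4,3,5) (2,4,1,2,5,3,4) (2,4,1,2,5,3,5) (2,4,1,2,5,4,5) (2,4,1,3,5,4,5) (2,4,1,4,5,3,5) (2,4,1,5,4,3,5) (2,4,1,5,5,3,4) (2,4,2,3,5,4,5) (2,4,2,4,5,3,5) (2,4,2,5,4,3,5) (2,4,2,5,5,3,4) (3,4,1,2,5,4,5) (3,4,2,2,5,4,5) — 30.
Summing: 26 + 30 = 56.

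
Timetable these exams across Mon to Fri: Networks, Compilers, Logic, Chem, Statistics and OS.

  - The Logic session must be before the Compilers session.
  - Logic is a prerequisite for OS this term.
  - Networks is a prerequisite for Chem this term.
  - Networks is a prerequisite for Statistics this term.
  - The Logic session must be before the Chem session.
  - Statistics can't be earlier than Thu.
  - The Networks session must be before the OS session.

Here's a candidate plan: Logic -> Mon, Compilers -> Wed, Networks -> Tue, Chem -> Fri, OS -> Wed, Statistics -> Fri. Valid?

The Logic session must be before the Chem session — holds.
The Logic session must be before the Compilers session — holds.
Networks is a prerequisite for Chem this term — holds.
Statistics can't be earlier than Thu — holds.
Networks is a prerequisite for Statistics this term — holds.
The Networks session must be before the OS session — holds.
Logic is a prerequisite for OS this term — holds.

Valid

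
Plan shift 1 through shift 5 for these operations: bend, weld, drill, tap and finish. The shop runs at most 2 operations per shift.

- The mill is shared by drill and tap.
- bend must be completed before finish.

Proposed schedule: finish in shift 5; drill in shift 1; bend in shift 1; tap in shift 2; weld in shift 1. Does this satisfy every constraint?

bend must be completed before finish — holds.
The shop runs at most 2 operations per shift — violated.
The mill is shared by drill and tap — holds.

Invalid. The shop runs at most 2 operations per shift.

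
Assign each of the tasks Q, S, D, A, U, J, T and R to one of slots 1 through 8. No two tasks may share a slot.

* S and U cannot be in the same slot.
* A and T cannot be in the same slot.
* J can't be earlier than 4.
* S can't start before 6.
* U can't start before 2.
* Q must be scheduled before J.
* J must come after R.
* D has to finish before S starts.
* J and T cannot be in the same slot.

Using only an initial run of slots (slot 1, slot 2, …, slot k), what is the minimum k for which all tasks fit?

The precedence chain requires at least 2 distinct slots.
With at most 1 per slot and 8 tasks, at least 8 slots are needed.
S can't be placed before 6, so the schedule must run through at least slot 6.
8 works (last occupied slot: 8): for example U=2, Q=1, A=7, R=3, S=6, D=5, T=8, J=4.

8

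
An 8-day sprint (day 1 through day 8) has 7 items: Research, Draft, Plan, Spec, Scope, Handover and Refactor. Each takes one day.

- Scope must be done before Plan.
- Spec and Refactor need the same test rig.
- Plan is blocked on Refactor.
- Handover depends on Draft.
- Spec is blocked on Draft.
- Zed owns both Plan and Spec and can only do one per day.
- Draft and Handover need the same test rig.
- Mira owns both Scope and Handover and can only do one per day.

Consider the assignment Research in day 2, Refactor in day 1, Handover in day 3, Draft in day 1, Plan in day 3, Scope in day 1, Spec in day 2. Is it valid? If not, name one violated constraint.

Yes

Mira owns both Scope and Handover and can only do one per day — holds.
Plan is blocked on Refactor — holds.
Spec and Refactor need the same test rig — holds.
Scope must be done before Plan — holds.
Spec is blocked on Draft — holds.
Draft and Handover need the same test rig — holds.
Zed owns both Plan and Spec and can only do one per day — holds.
Handover depends on Draft — holds.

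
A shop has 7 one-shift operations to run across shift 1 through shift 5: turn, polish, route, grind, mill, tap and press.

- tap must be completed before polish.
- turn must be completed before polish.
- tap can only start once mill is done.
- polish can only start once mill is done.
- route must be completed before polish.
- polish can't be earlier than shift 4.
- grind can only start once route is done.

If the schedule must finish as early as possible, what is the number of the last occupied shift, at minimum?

shift 4

The precedence chain requires at least 3 distinct shifts.
polish can't be placed before shift 4, so the schedule must run through at least shift 4.
4 works (last occupied shift: shift 4): for example grind=shift 2; route=shift 1; tap=shift 2; turn=shift 1; press=shift 1; polish=shift 4; mill=shift 1.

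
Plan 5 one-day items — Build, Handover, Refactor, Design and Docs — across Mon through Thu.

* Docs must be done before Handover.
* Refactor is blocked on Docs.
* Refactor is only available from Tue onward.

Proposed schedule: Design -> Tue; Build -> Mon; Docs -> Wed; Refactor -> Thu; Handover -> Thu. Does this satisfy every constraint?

Valid

Docs must be done before Handover — holds.
Refactor is only available from Tue onward — holds.
Refactor is blocked on Docs — holds.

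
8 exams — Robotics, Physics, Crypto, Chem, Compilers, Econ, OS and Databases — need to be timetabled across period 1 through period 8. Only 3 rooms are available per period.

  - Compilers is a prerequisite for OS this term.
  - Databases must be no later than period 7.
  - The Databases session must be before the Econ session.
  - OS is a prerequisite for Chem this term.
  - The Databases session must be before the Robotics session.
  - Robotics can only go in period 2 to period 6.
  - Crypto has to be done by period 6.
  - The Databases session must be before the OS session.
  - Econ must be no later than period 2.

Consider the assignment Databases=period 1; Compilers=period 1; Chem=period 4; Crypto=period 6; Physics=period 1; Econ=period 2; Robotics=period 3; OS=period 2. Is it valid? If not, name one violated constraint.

OS is a prerequisite for Chem this term — holds.
Crypto has to be done by period 6 — holds.
The Databases session must be before the OS session — holds.
The Databases session must be before the Econ session — holds.
Databases must be no later than period 7 — holds.
Econ must be no later than period 2 — holds.
Compilers is a prerequisite for OS this term — holds.
Robotics can only go in period 2 to period 6 — holds.
The Databases session must be before the Robotics session — holds.
Only 3 rooms are available per period — holds.

Yes, all constraints hold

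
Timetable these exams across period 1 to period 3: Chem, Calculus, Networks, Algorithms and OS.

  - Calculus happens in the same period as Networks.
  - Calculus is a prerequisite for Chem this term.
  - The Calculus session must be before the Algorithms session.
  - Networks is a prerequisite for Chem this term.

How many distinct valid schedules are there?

Splitting on Chem: it can be period 2 (6), period 3 (9). Listing each branch's schedules as (Calculus, Networks, Algorithms, OS) by period number:
Chem=period 2: (1,1,2,1) (1,1,2,2) (1,1,2,3) (1,1,3,1) (1,1,3,2) (1,1,3,3) — 6.
Chem=period 3: (1,1,2,1) (1,1,2,2) (1,1,2,3) (1,1,3,1) (1,1,3,2) (1,1,3,3) (2,2,3,1) (2,2,3,2) (2,2,3,3) — 9.
Summing: 6 + 9 = 15.

15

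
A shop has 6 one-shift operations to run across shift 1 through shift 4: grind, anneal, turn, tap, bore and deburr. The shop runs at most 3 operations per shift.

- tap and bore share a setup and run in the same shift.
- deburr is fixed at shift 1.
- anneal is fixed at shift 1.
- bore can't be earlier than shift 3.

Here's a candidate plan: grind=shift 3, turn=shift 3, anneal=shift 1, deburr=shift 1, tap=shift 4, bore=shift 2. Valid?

deburr is fixed at shift 1 — holds.
bore can't be earlier than shift 3 — violated.
The shop runs at most 3 operations per shift — holds.
tap and bore share a setup and run in the same shift — violated.
anneal is fixed at shift 1 — holds.

No — it violates: tap and bore share a setup and run in the same shift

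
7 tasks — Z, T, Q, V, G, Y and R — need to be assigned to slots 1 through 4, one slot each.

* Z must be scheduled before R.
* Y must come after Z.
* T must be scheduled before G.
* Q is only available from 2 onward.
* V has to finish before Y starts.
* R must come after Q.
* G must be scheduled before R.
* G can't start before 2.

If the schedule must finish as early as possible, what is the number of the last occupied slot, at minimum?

3

The precedence chain requires at least 3 distinct slots.
3 works (last occupied slot: 3): for example V in 1; R in 3; G in 2; Q in 2; Y in 2; T in 1; Z in 1.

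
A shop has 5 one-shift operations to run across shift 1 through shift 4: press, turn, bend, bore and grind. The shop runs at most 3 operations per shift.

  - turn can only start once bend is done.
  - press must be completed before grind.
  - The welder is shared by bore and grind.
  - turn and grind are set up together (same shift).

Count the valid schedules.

42

Splitting on press: it can be shift 1 (18), shift 2 (15), shift 3 (9). Listing each branch's schedules as (turn, bend, bore, grind) by shift number:
press=shift 1: (2,1,1,2) (2,1,3,2) (2,1,4,2) (3,1,1,3) (3,1,2,3) (3,1,4,3) (3,2,1,3) (3,2,2,3) (3,2,4,3) (4,1,1,4) (4,1,2,4) (4,1,3,4) (4,2,1,4) (4,2,2,4) (4,2,3,4) (4,3,1,4) (4,3,2,4) (4,3,3,4) — 18.
press=shift 2: (3,1,1,3) (3,1,2,3) (3,1,4,3) (3,2,1,3) (3,2,2,3) (3,2,4,3) (4,1,1,4) (4,1,2,4) (4,1,3,4) (4,2,1,4) (4,2,2,4) (4,2,3,4) (4,3,1,4) (4,3,2,4) (4,3,3,4) — 15.
press=shift 3: (4,1,1,4) (4,1,2,4) (4,1,3,4) (4,2,1,4) (4,2,2,4) (4,2,3,4) (4,3,1,4) (4,3,2,4) (4,3,3,4) — 9.
Summing: 18 + 15 + 9 = 42.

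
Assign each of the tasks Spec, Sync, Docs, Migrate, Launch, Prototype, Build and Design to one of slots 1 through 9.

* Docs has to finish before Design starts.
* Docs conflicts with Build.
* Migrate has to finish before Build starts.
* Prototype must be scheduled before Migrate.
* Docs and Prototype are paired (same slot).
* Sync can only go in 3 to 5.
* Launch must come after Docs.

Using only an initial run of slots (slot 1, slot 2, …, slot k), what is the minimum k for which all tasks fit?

The precedence chain requires at least 3 distinct slots.
3 works (last occupied slot: 3): for example Docs in 1; Sync in 3; Launch in 2; Prototype in 1; Spec in 1; Design in 2; Migrate in 2; Build in 3.

3 slots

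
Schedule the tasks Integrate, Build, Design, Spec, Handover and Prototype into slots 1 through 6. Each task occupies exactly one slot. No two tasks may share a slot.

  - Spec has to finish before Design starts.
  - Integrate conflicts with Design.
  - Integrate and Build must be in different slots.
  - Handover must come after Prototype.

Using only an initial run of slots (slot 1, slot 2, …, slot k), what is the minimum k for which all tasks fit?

The precedence chain requires at least 2 distinct slots.
With at most 1 per slot and 6 tasks, at least 6 slots are needed.
6 works (last occupied slot: 6): for example Prototype -> 3; Design -> 2; Build -> 6; Spec -> 1; Integrate -> 5; Handover -> 4.

6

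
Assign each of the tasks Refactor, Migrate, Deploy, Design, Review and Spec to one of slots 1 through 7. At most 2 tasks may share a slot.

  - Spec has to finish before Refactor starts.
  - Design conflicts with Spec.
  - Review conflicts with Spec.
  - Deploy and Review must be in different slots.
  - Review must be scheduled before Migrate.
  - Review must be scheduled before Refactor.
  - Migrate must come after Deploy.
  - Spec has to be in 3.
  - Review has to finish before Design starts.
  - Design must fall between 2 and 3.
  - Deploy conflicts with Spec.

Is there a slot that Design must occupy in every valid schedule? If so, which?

Design's window is 2–3.
Spec is fixed at 3, and Design can't share a slot with Spec.
So Design must be 2.

2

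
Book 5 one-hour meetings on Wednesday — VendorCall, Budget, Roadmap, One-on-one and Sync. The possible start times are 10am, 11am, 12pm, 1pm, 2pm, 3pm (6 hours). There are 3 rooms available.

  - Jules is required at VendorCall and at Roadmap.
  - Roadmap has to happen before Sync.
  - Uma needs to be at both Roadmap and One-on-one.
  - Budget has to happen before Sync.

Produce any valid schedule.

Roadmap -> 10am, Budget -> 10am, VendorCall -> 11am, Sync -> 11am, One-on-one -> 11am

Checking: Roadmap(10am) before Sync(11am); Budget(10am) before Sync(11am); VendorCall(11am) != Roadmap(10am); Roadmap(10am) != One-on-one(11am); max 3 per hour (cap 3).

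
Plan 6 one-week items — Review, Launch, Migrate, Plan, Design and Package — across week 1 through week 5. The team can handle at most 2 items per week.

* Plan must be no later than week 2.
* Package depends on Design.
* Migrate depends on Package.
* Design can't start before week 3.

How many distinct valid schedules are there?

42

Splitting on Review: it can be week 1 (9), week 2 (9), week 3 (8), week 4 (8), week 5 (8). Listing each branch's schedules as (Launch, Migrate, Plan, Design, Package) by week number:
Review=week 1: (1,5,2,3,4) (2,5,1,3,4) (2,5,2,3,4) (3,5,1,3,4) (3,5,2,3,4) (4,5,1,3,4) (4,5,2,3,4) (5,5,1,3,4) (5,5,2,3,4) — 9.
Review=week 2: (1,5,1,3,4) (1,5,2,3,4) (2,5,1,3,4) (3,5,1,3,4) (3,5,2,3,4) (4,5,1,3,4) (4,5,2,3,4) (5,5,1,3,4) (5,5,2,3,4) — 9.
Review=week 3: (1,5,1,3,4) (1,5,2,3,4) (2,5,1,3,4) (2,5,2,3,4) (4,5,1,3,4) (4,5,2,3,4) (5,5,1,3,4) (5,5,2,3,4) — 8.
Review=week 4: (1,5,1,3,4) (1,5,2,3,4) (2,5,1,3,4) (2,5,2,3,4) (3,5,1,3,4) (3,5,2,3,4) (5,5,1,3,4) (5,5,2,3,4) — 8.
Review=week 5: (1,5,1,3,4) (1,5,2,3,4) (2,5,1,3,4) (2,5,2,3,4) (3,5,1,3,4) (3,5,2,3,4) (4,5,1,3,4) (4,5,2,3,4) — 8.
Summing: 9 + 9 + 8 + 8 + 8 = 42.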